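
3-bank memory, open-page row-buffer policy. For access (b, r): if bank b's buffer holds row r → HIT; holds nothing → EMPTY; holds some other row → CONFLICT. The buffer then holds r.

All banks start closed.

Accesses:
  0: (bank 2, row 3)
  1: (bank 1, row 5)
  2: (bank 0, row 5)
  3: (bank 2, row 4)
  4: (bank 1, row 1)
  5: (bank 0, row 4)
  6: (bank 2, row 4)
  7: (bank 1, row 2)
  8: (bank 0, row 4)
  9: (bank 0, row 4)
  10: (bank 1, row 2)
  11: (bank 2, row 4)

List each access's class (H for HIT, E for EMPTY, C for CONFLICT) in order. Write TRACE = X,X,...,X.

0: bank 2 row 3 — prev None → EMPTY
1: bank 1 row 5 — prev None → EMPTY
2: bank 0 row 5 — prev None → EMPTY
3: bank 2 row 4 — prev 3 → CONFLICT
4: bank 1 row 1 — prev 5 → CONFLICT
5: bank 0 row 4 — prev 5 → CONFLICT
6: bank 2 row 4 — prev 4 → HIT
7: bank 1 row 2 — prev 1 → CONFLICT
8: bank 0 row 4 — prev 4 → HIT
9: bank 0 row 4 — prev 4 → HIT
10: bank 1 row 2 — prev 2 → HIT
11: bank 2 row 4 — prev 4 → HIT

TRACE = E,E,E,C,C,C,H,C,H,H,H,H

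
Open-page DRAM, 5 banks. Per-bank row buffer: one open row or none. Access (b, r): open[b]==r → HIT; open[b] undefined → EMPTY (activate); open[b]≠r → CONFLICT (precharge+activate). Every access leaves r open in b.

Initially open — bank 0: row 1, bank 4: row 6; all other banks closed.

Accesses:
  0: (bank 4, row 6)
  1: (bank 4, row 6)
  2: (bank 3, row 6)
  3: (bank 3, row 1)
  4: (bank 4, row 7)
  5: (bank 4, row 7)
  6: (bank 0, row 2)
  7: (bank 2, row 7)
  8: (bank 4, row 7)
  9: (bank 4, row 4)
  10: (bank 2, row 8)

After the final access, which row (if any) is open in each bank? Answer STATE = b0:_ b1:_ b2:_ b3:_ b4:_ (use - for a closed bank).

step 0: bank4 6->6 [HIT]
step 1: bank4 6->6 [HIT]
step 2: bank3 None->6 [EMPTY]
step 3: bank3 6->1 [CONFLICT]
step 4: bank4 6->7 [CONFLICT]
step 5: bank4 7->7 [HIT]
step 6: bank0 1->2 [CONFLICT]
step 7: bank2 None->7 [EMPTY]
step 8: bank4 7->7 [HIT]
step 9: bank4 7->4 [CONFLICT]
step 10: bank2 7->8 [CONFLICT]

STATE = b0:2 b1:- b2:8 b3:1 b4:4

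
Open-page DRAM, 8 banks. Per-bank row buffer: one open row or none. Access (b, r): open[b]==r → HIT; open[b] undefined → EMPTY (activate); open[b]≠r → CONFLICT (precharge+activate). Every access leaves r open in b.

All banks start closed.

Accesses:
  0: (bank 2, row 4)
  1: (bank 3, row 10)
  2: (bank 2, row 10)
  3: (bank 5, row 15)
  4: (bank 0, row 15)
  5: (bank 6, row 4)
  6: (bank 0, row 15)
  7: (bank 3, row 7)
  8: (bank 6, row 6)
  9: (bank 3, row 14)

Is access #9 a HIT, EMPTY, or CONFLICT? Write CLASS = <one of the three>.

  [0] b2 r4: no row ⇒ E
  [1] b3 r10: no row ⇒ E
  [2] b2 r10: had r4 ⇒ C
  [3] b5 r15: no row ⇒ E
  [4] b0 r15: no row ⇒ E
  [5] b6 r4: no row ⇒ E
  [6] b0 r15: had r15 ⇒ H
  [7] b3 r7: had r10 ⇒ C
  [8] b6 r6: had r4 ⇒ C
  [9] b3 r14: had r7 ⇒ C

CLASS = CONFLICT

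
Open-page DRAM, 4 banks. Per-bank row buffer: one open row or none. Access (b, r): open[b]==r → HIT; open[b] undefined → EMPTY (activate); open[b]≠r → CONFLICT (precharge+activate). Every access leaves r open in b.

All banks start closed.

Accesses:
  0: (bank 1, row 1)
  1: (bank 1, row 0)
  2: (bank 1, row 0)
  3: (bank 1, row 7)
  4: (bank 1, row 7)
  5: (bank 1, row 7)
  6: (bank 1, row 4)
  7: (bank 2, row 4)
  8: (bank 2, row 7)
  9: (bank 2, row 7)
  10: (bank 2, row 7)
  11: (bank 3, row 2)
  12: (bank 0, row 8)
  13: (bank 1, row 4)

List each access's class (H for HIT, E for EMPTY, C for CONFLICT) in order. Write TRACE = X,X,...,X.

TRACE = E,C,H,C,H,H,C,E,C,H,H,E,E,H

step 0: bank1 None->1 [EMPTY]
step 1: bank1 1->0 [CONFLICT]
step 2: bank1 0->0 [HIT]
step 3: bank1 0->7 [CONFLICT]
step 4: bank1 7->7 [HIT]
step 5: bank1 7->7 [HIT]
step 6: bank1 7->4 [CONFLICT]
step 7: bank2 None->4 [EMPTY]
step 8: bank2 4->7 [CONFLICT]
step 9: bank2 7->7 [HIT]
step 10: bank2 7->7 [HIT]
step 11: bank3 None->2 [EMPTY]
step 12: bank0 None->8 [EMPTY]
step 13: bank1 4->4 [HIT]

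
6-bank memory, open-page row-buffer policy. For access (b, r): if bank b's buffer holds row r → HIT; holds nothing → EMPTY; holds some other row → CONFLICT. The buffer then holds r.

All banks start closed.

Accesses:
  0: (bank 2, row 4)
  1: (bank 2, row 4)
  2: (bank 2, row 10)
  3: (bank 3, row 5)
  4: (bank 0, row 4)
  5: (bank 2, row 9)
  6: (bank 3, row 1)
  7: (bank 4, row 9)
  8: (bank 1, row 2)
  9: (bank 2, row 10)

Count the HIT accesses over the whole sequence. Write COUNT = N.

COUNT = 1

0: bank 2 row 4 — prev None → EMPTY
1: bank 2 row 4 — prev 4 → HIT
2: bank 2 row 10 — prev 4 → CONFLICT
3: bank 3 row 5 — prev None → EMPTY
4: bank 0 row 4 — prev None → EMPTY
5: bank 2 row 9 — prev 10 → CONFLICT
6: bank 3 row 1 — prev 5 → CONFLICT
7: bank 4 row 9 — prev None → EMPTY
8: bank 1 row 2 — prev None → EMPTY
9: bank 2 row 10 — prev 9 → CONFLICT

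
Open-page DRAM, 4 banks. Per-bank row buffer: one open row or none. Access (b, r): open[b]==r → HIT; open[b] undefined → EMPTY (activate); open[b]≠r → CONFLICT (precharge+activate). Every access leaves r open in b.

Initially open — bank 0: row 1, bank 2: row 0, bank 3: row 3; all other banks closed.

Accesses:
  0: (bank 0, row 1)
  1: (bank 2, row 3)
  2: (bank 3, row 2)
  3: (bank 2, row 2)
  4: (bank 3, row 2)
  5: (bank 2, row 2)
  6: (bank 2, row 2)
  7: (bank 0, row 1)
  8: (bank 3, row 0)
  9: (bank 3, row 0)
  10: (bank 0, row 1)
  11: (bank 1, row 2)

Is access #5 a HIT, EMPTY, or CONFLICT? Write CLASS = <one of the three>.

CLASS = HIT

  [0] b0 r1: had r1 ⇒ H
  [1] b2 r3: had r0 ⇒ C
  [2] b3 r2: had r3 ⇒ C
  [3] b2 r2: had r3 ⇒ C
  [4] b3 r2: had r2 ⇒ H
  [5] b2 r2: had r2 ⇒ H
  [6] b2 r2: had r2 ⇒ H
  [7] b0 r1: had r1 ⇒ H
  [8] b3 r0: had r2 ⇒ C
  [9] b3 r0: had r0 ⇒ H
  [10] b0 r1: had r1 ⇒ H
  [11] b1 r2: no row ⇒ E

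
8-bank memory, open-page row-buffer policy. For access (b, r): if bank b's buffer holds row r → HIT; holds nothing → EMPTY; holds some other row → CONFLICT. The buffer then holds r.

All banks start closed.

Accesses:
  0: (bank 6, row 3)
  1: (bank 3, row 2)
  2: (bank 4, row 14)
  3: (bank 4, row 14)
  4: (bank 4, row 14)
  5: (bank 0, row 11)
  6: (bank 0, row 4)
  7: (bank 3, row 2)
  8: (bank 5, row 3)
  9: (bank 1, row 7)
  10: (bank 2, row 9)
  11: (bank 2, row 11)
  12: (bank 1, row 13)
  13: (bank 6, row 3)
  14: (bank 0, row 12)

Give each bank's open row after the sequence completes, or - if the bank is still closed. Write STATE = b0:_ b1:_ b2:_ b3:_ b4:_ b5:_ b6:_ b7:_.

0: bank 6 row 3 — prev None → EMPTY
1: bank 3 row 2 — prev None → EMPTY
2: bank 4 row 14 — prev None → EMPTY
3: bank 4 row 14 — prev 14 → HIT
4: bank 4 row 14 — prev 14 → HIT
5: bank 0 row 11 — prev None → EMPTY
6: bank 0 row 4 — prev 11 → CONFLICT
7: bank 3 row 2 — prev 2 → HIT
8: bank 5 row 3 — prev None → EMPTY
9: bank 1 row 7 — prev None → EMPTY
10: bank 2 row 9 — prev None → EMPTY
11: bank 2 row 11 — prev 9 → CONFLICT
12: bank 1 row 13 — prev 7 → CONFLICT
13: bank 6 row 3 — prev 3 → HIT
14: bank 0 row 12 — prev 4 → CONFLICT

STATE = b0:12 b1:13 b2:11 b3:2 b4:14 b5:3 b6:3 b7:-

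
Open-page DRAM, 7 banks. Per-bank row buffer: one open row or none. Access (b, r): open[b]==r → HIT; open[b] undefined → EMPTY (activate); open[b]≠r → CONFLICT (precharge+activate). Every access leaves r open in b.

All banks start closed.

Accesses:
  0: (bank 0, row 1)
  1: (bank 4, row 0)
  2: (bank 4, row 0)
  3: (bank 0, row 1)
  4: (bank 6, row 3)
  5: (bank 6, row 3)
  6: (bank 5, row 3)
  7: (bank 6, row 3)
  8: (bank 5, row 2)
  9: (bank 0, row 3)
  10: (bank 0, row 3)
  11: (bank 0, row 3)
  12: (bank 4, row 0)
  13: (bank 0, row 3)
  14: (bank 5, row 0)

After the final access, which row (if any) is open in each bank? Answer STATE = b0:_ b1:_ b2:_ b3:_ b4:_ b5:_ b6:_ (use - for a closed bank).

STATE = b0:3 b1:- b2:- b3:- b4:0 b5:0 b6:3

  [0] b0 r1: no row ⇒ E
  [1] b4 r0: no row ⇒ E
  [2] b4 r0: had r0 ⇒ H
  [3] b0 r1: had r1 ⇒ H
  [4] b6 r3: no row ⇒ E
  [5] b6 r3: had r3 ⇒ H
  [6] b5 r3: no row ⇒ E
  [7] b6 r3: had r3 ⇒ H
  [8] b5 r2: had r3 ⇒ C
  [9] b0 r3: had r1 ⇒ C
  [10] b0 r3: had r3 ⇒ H
  [11] b0 r3: had r3 ⇒ H
  [12] b4 r0: had r0 ⇒ H
  [13] b0 r3: had r3 ⇒ H
  [14] b5 r0: had r2 ⇒ C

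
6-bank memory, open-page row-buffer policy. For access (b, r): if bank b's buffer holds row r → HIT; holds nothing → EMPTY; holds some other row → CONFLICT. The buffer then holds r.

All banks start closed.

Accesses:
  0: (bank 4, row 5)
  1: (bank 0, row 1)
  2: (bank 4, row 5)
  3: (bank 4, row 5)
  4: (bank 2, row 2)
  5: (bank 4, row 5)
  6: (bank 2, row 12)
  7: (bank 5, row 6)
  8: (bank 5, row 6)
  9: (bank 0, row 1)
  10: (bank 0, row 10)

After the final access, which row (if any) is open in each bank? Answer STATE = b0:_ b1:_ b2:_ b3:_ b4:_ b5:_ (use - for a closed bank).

STATE = b0:10 b1:- b2:12 b3:- b4:5 b5:6

#0 (4,5) E
#1 (0,1) E
#2 (4,5) H  (was 5)
#3 (4,5) H  (was 5)
#4 (2,2) E
#5 (4,5) H  (was 5)
#6 (2,12) C  (was 2)
#7 (5,6) E
#8 (5,6) H  (was 6)
#9 (0,1) H  (was 1)
#10 (0,10) C  (was 1)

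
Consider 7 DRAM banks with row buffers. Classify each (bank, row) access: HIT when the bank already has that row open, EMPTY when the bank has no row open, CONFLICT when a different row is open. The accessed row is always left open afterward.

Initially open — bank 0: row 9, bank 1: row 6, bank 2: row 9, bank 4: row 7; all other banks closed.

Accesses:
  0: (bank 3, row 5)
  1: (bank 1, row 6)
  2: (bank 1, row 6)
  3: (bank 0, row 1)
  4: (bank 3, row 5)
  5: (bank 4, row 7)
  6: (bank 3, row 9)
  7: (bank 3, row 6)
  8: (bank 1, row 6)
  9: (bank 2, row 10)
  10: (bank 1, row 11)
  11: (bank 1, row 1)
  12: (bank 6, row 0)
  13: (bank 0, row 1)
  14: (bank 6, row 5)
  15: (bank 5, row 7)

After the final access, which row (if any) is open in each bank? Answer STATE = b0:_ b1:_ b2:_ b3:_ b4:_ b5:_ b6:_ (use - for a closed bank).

STATE = b0:1 b1:1 b2:10 b3:6 b4:7 b5:7 b6:5

0: bank 3 row 5 — prev None → EMPTY
1: bank 1 row 6 — prev 6 → HIT
2: bank 1 row 6 — prev 6 → HIT
3: bank 0 row 1 — prev 9 → CONFLICT
4: bank 3 row 5 — prev 5 → HIT
5: bank 4 row 7 — prev 7 → HIT
6: bank 3 row 9 — prev 5 → CONFLICT
7: bank 3 row 6 — prev 9 → CONFLICT
8: bank 1 row 6 — prev 6 → HIT
9: bank 2 row 10 — prev 9 → CONFLICT
10: bank 1 row 11 — prev 6 → CONFLICT
11: bank 1 row 1 — prev 11 → CONFLICT
12: bank 6 row 0 — prev None → EMPTY
13: bank 0 row 1 — prev 1 → HIT
14: bank 6 row 5 — prev 0 → CONFLICT
15: bank 5 row 7 — prev None → EMPTY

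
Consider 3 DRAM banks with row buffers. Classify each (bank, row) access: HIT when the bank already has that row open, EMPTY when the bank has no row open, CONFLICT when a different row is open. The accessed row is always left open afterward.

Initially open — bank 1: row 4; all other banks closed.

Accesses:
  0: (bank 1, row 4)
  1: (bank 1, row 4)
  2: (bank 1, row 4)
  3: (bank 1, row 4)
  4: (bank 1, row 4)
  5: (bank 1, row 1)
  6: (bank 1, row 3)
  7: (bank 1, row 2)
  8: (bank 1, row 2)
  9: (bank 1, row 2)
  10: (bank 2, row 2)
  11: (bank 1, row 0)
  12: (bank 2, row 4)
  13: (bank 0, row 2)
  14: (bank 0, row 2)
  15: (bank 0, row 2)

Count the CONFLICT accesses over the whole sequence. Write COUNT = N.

COUNT = 5

  [0] b1 r4: had r4 ⇒ H
  [1] b1 r4: had r4 ⇒ H
  [2] b1 r4: had r4 ⇒ H
  [3] b1 r4: had r4 ⇒ H
  [4] b1 r4: had r4 ⇒ H
  [5] b1 r1: had r4 ⇒ C
  [6] b1 r3: had r1 ⇒ C
  [7] b1 r2: had r3 ⇒ C
  [8] b1 r2: had r2 ⇒ H
  [9] b1 r2: had r2 ⇒ H
  [10] b2 r2: no row ⇒ E
  [11] b1 r0: had r2 ⇒ C
  [12] b2 r4: had r2 ⇒ C
  [13] b0 r2: no row ⇒ E
  [14] b0 r2: had r2 ⇒ H
  [15] b0 r2: had r2 ⇒ H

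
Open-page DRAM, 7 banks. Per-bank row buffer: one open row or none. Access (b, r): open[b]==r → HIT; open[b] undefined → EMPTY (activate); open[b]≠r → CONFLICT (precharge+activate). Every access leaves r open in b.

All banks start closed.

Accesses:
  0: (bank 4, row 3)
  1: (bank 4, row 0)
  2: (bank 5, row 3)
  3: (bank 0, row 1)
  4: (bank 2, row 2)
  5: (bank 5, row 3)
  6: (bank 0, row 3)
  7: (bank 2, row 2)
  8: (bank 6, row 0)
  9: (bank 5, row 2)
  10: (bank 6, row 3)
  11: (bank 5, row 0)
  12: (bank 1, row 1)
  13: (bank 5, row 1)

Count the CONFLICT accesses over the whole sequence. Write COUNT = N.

#0 (4,3) E
#1 (4,0) C  (was 3)
#2 (5,3) E
#3 (0,1) E
#4 (2,2) E
#5 (5,3) H  (was 3)
#6 (0,3) C  (was 1)
#7 (2,2) H  (was 2)
#8 (6,0) E
#9 (5,2) C  (was 3)
#10 (6,3) C  (was 0)
#11 (5,0) C  (was 2)
#12 (1,1) E
#13 (5,1) C  (was 0)

COUNT = 6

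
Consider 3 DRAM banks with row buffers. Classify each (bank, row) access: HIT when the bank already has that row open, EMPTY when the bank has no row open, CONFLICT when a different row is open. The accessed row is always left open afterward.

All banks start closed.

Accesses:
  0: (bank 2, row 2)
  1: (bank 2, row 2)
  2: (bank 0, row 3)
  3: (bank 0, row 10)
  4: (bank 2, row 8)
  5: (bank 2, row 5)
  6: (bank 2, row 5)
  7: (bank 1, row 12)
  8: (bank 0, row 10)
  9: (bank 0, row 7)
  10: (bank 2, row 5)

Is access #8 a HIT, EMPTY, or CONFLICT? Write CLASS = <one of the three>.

CLASS = HIT

  [0] b2 r2: no row ⇒ E
  [1] b2 r2: had r2 ⇒ H
  [2] b0 r3: no row ⇒ E
  [3] b0 r10: had r3 ⇒ C
  [4] b2 r8: had r2 ⇒ C
  [5] b2 r5: had r8 ⇒ C
  [6] b2 r5: had r5 ⇒ H
  [7] b1 r12: no row ⇒ E
  [8] b0 r10: had r10 ⇒ H
  [9] b0 r7: had r10 ⇒ C
  [10] b2 r5: had r5 ⇒ H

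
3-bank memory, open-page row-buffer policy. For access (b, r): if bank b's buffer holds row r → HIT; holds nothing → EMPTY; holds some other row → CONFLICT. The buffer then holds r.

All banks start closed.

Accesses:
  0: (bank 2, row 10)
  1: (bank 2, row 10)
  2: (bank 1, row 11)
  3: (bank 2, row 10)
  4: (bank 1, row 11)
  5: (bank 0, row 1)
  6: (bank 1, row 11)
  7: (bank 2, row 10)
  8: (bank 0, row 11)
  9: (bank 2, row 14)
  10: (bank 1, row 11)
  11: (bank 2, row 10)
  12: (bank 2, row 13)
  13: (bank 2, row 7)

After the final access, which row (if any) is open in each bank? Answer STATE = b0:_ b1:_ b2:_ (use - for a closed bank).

STATE = b0:11 b1:11 b2:7

step 0: bank2 None->10 [EMPTY]
step 1: bank2 10->10 [HIT]
step 2: bank1 None->11 [EMPTY]
step 3: bank2 10->10 [HIT]
step 4: bank1 11->11 [HIT]
step 5: bank0 None->1 [EMPTY]
step 6: bank1 11->11 [HIT]
step 7: bank2 10->10 [HIT]
step 8: bank0 1->11 [CONFLICT]
step 9: bank2 10->14 [CONFLICT]
step 10: bank1 11->11 [HIT]
step 11: bank2 14->10 [CONFLICT]
step 12: bank2 10->13 [CONFLICT]
step 13: bank2 13->7 [CONFLICT]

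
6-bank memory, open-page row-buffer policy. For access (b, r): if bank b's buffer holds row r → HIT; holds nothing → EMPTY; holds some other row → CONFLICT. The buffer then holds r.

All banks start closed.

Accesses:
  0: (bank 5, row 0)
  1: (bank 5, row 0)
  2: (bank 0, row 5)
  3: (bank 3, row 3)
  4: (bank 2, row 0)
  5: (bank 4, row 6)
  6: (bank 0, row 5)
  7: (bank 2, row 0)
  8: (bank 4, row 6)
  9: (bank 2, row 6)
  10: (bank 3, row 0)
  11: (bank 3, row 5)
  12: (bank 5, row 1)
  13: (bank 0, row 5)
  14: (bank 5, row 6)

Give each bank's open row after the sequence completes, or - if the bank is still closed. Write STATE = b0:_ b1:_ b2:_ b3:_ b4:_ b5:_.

STATE = b0:5 b1:- b2:6 b3:5 b4:6 b5:6

#0 (5,0) E
#1 (5,0) H  (was 0)
#2 (0,5) E
#3 (3,3) E
#4 (2,0) E
#5 (4,6) E
#6 (0,5) H  (was 5)
#7 (2,0) H  (was 0)
#8 (4,6) H  (was 6)
#9 (2,6) C  (was 0)
#10 (3,0) C  (was 3)
#11 (3,5) C  (was 0)
#12 (5,1) C  (was 0)
#13 (0,5) H  (was 5)
#14 (5,6) C  (was 1)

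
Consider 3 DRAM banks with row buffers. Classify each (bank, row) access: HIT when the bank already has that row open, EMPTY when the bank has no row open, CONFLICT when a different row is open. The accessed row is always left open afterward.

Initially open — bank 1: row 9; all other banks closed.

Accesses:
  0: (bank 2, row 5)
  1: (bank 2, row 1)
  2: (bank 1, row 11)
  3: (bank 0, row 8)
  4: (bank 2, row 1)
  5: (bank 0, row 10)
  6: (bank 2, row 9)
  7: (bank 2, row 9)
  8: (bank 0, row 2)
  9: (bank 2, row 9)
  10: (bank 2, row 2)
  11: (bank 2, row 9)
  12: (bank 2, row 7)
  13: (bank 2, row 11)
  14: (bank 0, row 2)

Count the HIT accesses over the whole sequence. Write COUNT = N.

COUNT = 4

step 0: bank2 None->5 [EMPTY]
step 1: bank2 5->1 [CONFLICT]
step 2: bank1 9->11 [CONFLICT]
step 3: bank0 None->8 [EMPTY]
step 4: bank2 1->1 [HIT]
step 5: bank0 8->10 [CONFLICT]
step 6: bank2 1->9 [CONFLICT]
step 7: bank2 9->9 [HIT]
step 8: bank0 10->2 [CONFLICT]
step 9: bank2 9->9 [HIT]
step 10: bank2 9->2 [CONFLICT]
step 11: bank2 2->9 [CONFLICT]
step 12: bank2 9->7 [CONFLICT]
step 13: bank2 7->11 [CONFLICT]
step 14: bank0 2->2 [HIT]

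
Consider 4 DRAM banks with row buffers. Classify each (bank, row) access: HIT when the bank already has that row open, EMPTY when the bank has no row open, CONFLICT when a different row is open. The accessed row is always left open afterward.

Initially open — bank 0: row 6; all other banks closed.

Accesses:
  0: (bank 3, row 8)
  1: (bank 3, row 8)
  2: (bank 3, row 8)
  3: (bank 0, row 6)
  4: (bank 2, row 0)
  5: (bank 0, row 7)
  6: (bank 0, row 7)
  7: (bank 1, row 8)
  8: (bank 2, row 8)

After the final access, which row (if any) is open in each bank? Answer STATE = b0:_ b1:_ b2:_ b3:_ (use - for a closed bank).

#0 (3,8) E
#1 (3,8) H  (was 8)
#2 (3,8) H  (was 8)
#3 (0,6) H  (was 6)
#4 (2,0) E
#5 (0,7) C  (was 6)
#6 (0,7) H  (was 7)
#7 (1,8) E
#8 (2,8) C  (was 0)

STATE = b0:7 b1:8 b2:8 b3:8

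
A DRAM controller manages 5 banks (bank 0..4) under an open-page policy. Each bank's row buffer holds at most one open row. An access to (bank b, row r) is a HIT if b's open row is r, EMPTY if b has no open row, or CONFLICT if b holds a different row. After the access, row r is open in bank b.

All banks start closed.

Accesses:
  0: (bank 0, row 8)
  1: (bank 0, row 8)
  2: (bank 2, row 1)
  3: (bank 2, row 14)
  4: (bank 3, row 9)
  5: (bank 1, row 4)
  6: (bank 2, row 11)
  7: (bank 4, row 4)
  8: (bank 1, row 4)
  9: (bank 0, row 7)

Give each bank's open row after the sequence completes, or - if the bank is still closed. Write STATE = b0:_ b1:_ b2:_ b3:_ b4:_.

step 0: bank0 None->8 [EMPTY]
step 1: bank0 8->8 [HIT]
step 2: bank2 None->1 [EMPTY]
step 3: bank2 1->14 [CONFLICT]
step 4: bank3 None->9 [EMPTY]
step 5: bank1 None->4 [EMPTY]
step 6: bank2 14->11 [CONFLICT]
step 7: bank4 None->4 [EMPTY]
step 8: bank1 4->4 [HIT]
step 9: bank0 8->7 [CONFLICT]

STATE = b0:7 b1:4 b2:11 b3:9 b4:4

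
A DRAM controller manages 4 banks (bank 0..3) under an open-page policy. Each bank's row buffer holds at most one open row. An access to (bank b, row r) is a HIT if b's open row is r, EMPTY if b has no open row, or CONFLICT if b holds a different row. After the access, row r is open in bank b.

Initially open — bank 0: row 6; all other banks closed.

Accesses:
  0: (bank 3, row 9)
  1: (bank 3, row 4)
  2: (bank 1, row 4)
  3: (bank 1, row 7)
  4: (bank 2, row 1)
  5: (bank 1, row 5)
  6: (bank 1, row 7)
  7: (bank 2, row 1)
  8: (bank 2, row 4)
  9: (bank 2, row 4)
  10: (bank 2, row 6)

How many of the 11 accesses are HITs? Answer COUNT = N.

COUNT = 2

0: bank 3 row 9 — prev None → EMPTY
1: bank 3 row 4 — prev 9 → CONFLICT
2: bank 1 row 4 — prev None → EMPTY
3: bank 1 row 7 — prev 4 → CONFLICT
4: bank 2 row 1 — prev None → EMPTY
5: bank 1 row 5 — prev 7 → CONFLICT
6: bank 1 row 7 — prev 5 → CONFLICT
7: bank 2 row 1 — prev 1 → HIT
8: bank 2 row 4 — prev 1 → CONFLICT
9: bank 2 row 4 — prev 4 → HIT
10: bank 2 row 6 — prev 4 → CONFLICT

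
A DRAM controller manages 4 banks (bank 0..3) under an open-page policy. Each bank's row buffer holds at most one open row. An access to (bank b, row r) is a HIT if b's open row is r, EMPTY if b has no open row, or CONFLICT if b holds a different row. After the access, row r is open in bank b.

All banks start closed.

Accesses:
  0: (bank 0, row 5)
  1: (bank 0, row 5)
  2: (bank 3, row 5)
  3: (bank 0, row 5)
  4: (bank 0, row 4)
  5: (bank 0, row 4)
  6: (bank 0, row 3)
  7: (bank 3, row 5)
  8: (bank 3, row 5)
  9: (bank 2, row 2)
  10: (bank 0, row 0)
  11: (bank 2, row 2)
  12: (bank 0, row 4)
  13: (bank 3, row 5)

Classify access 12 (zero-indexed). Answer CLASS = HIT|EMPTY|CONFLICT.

CLASS = CONFLICT

#0 (0,5) E
#1 (0,5) H  (was 5)
#2 (3,5) E
#3 (0,5) H  (was 5)
#4 (0,4) C  (was 5)
#5 (0,4) H  (was 4)
#6 (0,3) C  (was 4)
#7 (3,5) H  (was 5)
#8 (3,5) H  (was 5)
#9 (2,2) E
#10 (0,0) C  (was 3)
#11 (2,2) H  (was 2)
#12 (0,4) C  (was 0)
#13 (3,5) H  (was 5)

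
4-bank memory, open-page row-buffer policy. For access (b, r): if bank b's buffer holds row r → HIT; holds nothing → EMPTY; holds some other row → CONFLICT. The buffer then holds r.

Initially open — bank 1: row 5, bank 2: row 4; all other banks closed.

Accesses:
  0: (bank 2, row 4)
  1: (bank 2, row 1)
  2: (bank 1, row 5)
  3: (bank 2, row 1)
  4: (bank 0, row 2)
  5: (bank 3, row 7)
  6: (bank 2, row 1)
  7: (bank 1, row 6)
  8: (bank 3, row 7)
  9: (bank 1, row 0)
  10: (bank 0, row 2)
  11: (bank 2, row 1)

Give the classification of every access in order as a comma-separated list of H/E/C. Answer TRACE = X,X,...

0: bank 2 row 4 — prev 4 → HIT
1: bank 2 row 1 — prev 4 → CONFLICT
2: bank 1 row 5 — prev 5 → HIT
3: bank 2 row 1 — prev 1 → HIT
4: bank 0 row 2 — prev None → EMPTY
5: bank 3 row 7 — prev None → EMPTY
6: bank 2 row 1 — prev 1 → HIT
7: bank 1 row 6 — prev 5 → CONFLICT
8: bank 3 row 7 — prev 7 → HIT
9: bank 1 row 0 — prev 6 → CONFLICT
10: bank 0 row 2 — prev 2 → HIT
11: bank 2 row 1 — prev 1 → HIT

TRACE = H,C,H,H,E,E,H,C,H,C,H,H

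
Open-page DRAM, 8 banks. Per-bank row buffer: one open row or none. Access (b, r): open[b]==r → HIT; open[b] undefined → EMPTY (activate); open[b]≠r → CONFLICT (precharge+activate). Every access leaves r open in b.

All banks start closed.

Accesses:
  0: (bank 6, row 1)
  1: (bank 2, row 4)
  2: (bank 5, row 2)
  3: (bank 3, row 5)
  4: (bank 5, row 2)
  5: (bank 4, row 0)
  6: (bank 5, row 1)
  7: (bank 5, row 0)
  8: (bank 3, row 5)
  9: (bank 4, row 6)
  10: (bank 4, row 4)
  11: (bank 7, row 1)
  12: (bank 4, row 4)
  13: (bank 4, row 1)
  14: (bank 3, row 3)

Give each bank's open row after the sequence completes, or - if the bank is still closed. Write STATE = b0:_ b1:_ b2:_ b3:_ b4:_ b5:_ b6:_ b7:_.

STATE = b0:- b1:- b2:4 b3:3 b4:1 b5:0 b6:1 b7:1

step 0: bank6 None->1 [EMPTY]
step 1: bank2 None->4 [EMPTY]
step 2: bank5 None->2 [EMPTY]
step 3: bank3 None->5 [EMPTY]
step 4: bank5 2->2 [HIT]
step 5: bank4 None->0 [EMPTY]
step 6: bank5 2->1 [CONFLICT]
step 7: bank5 1->0 [CONFLICT]
step 8: bank3 5->5 [HIT]
step 9: bank4 0->6 [CONFLICT]
step 10: bank4 6->4 [CONFLICT]
step 11: bank7 None->1 [EMPTY]
step 12: bank4 4->4 [HIT]
step 13: bank4 4->1 [CONFLICT]
step 14: bank3 5->3 [CONFLICT]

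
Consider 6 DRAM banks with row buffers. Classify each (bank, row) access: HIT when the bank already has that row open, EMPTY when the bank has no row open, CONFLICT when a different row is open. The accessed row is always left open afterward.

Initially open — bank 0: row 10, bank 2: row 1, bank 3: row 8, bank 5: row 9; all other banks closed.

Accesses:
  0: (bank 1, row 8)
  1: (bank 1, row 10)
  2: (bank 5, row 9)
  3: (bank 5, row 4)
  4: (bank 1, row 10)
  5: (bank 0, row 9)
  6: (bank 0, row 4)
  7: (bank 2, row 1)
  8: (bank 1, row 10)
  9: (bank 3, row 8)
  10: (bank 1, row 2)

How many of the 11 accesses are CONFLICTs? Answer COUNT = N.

COUNT = 5

step 0: bank1 None->8 [EMPTY]
step 1: bank1 8->10 [CONFLICT]
step 2: bank5 9->9 [HIT]
step 3: bank5 9->4 [CONFLICT]
step 4: bank1 10->10 [HIT]
step 5: bank0 10->9 [CONFLICT]
step 6: bank0 9->4 [CONFLICT]
step 7: bank2 1->1 [HIT]
step 8: bank1 10->10 [HIT]
step 9: bank3 8->8 [HIT]
step 10: bank1 10->2 [CONFLICT]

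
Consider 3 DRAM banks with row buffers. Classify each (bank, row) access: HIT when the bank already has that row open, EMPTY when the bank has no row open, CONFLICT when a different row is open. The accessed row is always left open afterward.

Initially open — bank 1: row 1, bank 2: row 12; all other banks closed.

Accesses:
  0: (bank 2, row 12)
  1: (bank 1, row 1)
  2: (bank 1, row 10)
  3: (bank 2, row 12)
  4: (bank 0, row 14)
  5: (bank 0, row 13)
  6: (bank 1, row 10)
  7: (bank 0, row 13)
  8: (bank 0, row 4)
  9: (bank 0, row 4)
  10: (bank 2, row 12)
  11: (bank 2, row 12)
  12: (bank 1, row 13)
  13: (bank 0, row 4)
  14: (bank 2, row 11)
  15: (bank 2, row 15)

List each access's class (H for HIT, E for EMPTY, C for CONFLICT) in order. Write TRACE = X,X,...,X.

step 0: bank2 12->12 [HIT]
step 1: bank1 1->1 [HIT]
step 2: bank1 1->10 [CONFLICT]
step 3: bank2 12->12 [HIT]
step 4: bank0 None->14 [EMPTY]
step 5: bank0 14->13 [CONFLICT]
step 6: bank1 10->10 [HIT]
step 7: bank0 13->13 [HIT]
step 8: bank0 13->4 [CONFLICT]
step 9: bank0 4->4 [HIT]
step 10: bank2 12->12 [HIT]
step 11: bank2 12->12 [HIT]
step 12: bank1 10->13 [CONFLICT]
step 13: bank0 4->4 [HIT]
step 14: bank2 12->11 [CONFLICT]
step 15: bank2 11->15 [CONFLICT]

TRACE = H,H,C,H,E,C,H,H,C,H,H,H,C,H,C,C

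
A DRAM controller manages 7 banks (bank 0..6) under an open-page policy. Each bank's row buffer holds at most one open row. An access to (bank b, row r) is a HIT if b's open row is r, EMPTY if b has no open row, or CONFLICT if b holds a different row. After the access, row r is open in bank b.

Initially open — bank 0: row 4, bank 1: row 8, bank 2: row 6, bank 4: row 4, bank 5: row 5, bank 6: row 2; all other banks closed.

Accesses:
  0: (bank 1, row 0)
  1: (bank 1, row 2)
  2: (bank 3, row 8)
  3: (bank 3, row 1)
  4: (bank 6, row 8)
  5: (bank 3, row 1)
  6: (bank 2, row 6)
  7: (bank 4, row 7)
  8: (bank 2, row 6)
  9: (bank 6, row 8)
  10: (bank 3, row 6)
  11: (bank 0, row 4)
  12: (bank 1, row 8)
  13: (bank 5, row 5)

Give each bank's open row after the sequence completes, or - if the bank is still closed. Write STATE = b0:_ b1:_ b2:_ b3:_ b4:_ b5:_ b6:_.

STATE = b0:4 b1:8 b2:6 b3:6 b4:7 b5:5 b6:8

0: bank 1 row 0 — prev 8 → CONFLICT
1: bank 1 row 2 — prev 0 → CONFLICT
2: bank 3 row 8 — prev None → EMPTY
3: bank 3 row 1 — prev 8 → CONFLICT
4: bank 6 row 8 — prev 2 → CONFLICT
5: bank 3 row 1 — prev 1 → HIT
6: bank 2 row 6 — prev 6 → HIT
7: bank 4 row 7 — prev 4 → CONFLICT
8: bank 2 row 6 — prev 6 → HIT
9: bank 6 row 8 — prev 8 → HIT
10: bank 3 row 6 — prev 1 → CONFLICT
11: bank 0 row 4 — prev 4 → HIT
12: bank 1 row 8 — prev 2 → CONFLICT
13: bank 5 row 5 — prev 5 → HIT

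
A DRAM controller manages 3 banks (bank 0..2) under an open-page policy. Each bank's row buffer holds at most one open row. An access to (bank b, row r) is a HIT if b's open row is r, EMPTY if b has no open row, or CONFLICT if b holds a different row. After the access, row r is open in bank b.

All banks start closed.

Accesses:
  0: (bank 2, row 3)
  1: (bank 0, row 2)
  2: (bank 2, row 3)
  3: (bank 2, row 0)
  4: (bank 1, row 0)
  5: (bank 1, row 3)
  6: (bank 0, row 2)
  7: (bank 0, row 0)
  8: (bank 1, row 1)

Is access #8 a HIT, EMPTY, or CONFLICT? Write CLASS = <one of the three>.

CLASS = CONFLICT

  [0] b2 r3: no row ⇒ E
  [1] b0 r2: no row ⇒ E
  [2] b2 r3: had r3 ⇒ H
  [3] b2 r0: had r3 ⇒ C
  [4] b1 r0: no row ⇒ E
  [5] b1 r3: had r0 ⇒ C
  [6] b0 r2: had r2 ⇒ H
  [7] b0 r0: had r2 ⇒ C
  [8] b1 r1: had r3 ⇒ C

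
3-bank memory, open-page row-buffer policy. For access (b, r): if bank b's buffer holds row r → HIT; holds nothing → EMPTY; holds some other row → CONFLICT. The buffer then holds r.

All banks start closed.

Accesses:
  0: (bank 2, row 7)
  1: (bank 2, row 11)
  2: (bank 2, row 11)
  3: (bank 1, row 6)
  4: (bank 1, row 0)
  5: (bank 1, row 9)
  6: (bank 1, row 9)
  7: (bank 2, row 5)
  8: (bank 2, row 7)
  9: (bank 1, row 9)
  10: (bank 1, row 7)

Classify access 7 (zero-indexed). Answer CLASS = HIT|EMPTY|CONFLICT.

CLASS = CONFLICT

  [0] b2 r7: no row ⇒ E
  [1] b2 r11: had r7 ⇒ C
  [2] b2 r11: had r11 ⇒ H
  [3] b1 r6: no row ⇒ E
  [4] b1 r0: had r6 ⇒ C
  [5] b1 r9: had r0 ⇒ C
  [6] b1 r9: had r9 ⇒ H
  [7] b2 r5: had r11 ⇒ C
  [8] b2 r7: had r5 ⇒ C
  [9] b1 r9: had r9 ⇒ H
  [10] b1 r7: had r9 ⇒ C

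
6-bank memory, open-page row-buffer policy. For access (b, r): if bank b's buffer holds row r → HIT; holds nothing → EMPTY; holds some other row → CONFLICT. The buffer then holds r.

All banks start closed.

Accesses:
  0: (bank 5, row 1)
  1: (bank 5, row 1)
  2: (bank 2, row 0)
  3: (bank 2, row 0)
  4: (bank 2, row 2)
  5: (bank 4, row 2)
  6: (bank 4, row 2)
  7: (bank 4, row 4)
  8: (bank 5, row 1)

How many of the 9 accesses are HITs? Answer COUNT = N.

COUNT = 4

  [0] b5 r1: no row ⇒ E
  [1] b5 r1: had r1 ⇒ H
  [2] b2 r0: no row ⇒ E
  [3] b2 r0: had r0 ⇒ H
  [4] b2 r2: had r0 ⇒ C
  [5] b4 r2: no row ⇒ E
  [6] b4 r2: had r2 ⇒ H
  [7] b4 r4: had r2 ⇒ C
  [8] b5 r1: had r1 ⇒ H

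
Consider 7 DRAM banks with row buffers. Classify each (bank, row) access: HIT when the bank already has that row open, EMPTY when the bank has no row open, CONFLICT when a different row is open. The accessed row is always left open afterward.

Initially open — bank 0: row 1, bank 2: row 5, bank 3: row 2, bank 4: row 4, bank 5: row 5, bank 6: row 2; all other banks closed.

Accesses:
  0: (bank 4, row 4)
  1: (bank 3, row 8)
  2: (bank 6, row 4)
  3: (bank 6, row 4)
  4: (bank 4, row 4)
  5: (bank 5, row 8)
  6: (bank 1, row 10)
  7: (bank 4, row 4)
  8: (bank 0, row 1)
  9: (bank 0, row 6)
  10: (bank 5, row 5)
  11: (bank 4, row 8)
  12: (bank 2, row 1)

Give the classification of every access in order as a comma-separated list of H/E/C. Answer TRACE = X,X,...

step 0: bank4 4->4 [HIT]
step 1: bank3 2->8 [CONFLICT]
step 2: bank6 2->4 [CONFLICT]
step 3: bank6 4->4 [HIT]
step 4: bank4 4->4 [HIT]
step 5: bank5 5->8 [CONFLICT]
step 6: bank1 None->10 [EMPTY]
step 7: bank4 4->4 [HIT]
step 8: bank0 1->1 [HIT]
step 9: bank0 1->6 [CONFLICT]
step 10: bank5 8->5 [CONFLICT]
step 11: bank4 4->8 [CONFLICT]
step 12: bank2 5->1 [CONFLICT]

TRACE = H,C,C,H,H,C,E,H,H,C,C,C,C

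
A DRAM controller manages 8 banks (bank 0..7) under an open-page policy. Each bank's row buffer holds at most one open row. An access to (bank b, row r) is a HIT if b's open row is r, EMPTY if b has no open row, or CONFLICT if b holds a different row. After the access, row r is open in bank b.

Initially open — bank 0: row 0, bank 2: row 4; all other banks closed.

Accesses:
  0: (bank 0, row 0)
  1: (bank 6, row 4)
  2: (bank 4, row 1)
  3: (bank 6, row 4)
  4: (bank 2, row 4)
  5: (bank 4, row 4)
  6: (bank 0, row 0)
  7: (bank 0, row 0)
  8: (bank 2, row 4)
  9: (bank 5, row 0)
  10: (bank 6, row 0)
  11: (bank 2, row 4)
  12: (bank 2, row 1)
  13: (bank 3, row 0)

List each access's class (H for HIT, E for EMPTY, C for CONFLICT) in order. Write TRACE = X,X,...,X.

#0 (0,0) H  (was 0)
#1 (6,4) E
#2 (4,1) E
#3 (6,4) H  (was 4)
#4 (2,4) H  (was 4)
#5 (4,4) C  (was 1)
#6 (0,0) H  (was 0)
#7 (0,0) H  (was 0)
#8 (2,4) H  (was 4)
#9 (5,0) E
#10 (6,0) C  (was 4)
#11 (2,4) H  (was 4)
#12 (2,1) C  (was 4)
#13 (3,0) E

TRACE = H,E,E,H,H,C,H,H,H,E,C,H,C,E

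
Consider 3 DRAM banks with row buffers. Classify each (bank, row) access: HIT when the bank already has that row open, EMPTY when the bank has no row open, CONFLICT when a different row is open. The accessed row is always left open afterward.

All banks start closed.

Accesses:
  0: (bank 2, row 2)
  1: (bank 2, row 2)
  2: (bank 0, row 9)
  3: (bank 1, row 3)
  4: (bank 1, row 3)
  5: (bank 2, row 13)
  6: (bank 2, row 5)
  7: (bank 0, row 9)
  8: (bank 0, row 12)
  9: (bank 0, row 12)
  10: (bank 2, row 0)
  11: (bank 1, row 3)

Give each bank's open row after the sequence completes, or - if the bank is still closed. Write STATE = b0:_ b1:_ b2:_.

STATE = b0:12 b1:3 b2:0

step 0: bank2 None->2 [EMPTY]
step 1: bank2 2->2 [HIT]
step 2: bank0 None->9 [EMPTY]
step 3: bank1 None->3 [EMPTY]
step 4: bank1 3->3 [HIT]
step 5: bank2 2->13 [CONFLICT]
step 6: bank2 13->5 [CONFLICT]
step 7: bank0 9->9 [HIT]
step 8: bank0 9->12 [CONFLICT]
step 9: bank0 12->12 [HIT]
step 10: bank2 5->0 [CONFLICT]
step 11: bank1 3->3 [HIT]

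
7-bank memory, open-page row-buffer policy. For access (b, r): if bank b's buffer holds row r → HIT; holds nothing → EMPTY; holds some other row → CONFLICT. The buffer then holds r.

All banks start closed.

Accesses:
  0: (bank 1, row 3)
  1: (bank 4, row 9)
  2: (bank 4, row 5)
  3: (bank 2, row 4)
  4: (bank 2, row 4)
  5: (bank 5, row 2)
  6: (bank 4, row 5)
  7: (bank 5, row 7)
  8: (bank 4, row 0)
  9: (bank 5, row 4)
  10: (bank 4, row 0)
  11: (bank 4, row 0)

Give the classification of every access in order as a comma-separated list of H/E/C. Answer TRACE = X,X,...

#0 (1,3) E
#1 (4,9) E
#2 (4,5) C  (was 9)
#3 (2,4) E
#4 (2,4) H  (was 4)
#5 (5,2) E
#6 (4,5) H  (was 5)
#7 (5,7) C  (was 2)
#8 (4,0) C  (was 5)
#9 (5,4) C  (was 7)
#10 (4,0) H  (was 0)
#11 (4,0) H  (was 0)

TRACE = E,E,C,E,H,E,H,C,C,C,H,H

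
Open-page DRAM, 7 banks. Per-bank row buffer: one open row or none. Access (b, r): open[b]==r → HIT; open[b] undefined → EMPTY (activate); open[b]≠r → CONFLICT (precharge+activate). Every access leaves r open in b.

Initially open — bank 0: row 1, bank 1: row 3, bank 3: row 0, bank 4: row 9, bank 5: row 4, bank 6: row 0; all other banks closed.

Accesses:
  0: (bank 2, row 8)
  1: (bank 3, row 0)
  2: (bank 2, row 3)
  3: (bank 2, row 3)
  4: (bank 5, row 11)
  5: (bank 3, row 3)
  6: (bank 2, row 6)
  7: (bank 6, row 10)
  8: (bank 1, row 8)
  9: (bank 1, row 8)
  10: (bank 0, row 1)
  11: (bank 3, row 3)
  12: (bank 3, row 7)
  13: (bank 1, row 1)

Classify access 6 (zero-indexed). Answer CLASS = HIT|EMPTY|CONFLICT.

step 0: bank2 None->8 [EMPTY]
step 1: bank3 0->0 [HIT]
step 2: bank2 8->3 [CONFLICT]
step 3: bank2 3->3 [HIT]
step 4: bank5 4->11 [CONFLICT]
step 5: bank3 0->3 [CONFLICT]
step 6: bank2 3->6 [CONFLICT]
step 7: bank6 0->10 [CONFLICT]
step 8: bank1 3->8 [CONFLICT]
step 9: bank1 8->8 [HIT]
step 10: bank0 1->1 [HIT]
step 11: bank3 3->3 [HIT]
step 12: bank3 3->7 [CONFLICT]
step 13: bank1 8->1 [CONFLICT]

CLASS = CONFLICT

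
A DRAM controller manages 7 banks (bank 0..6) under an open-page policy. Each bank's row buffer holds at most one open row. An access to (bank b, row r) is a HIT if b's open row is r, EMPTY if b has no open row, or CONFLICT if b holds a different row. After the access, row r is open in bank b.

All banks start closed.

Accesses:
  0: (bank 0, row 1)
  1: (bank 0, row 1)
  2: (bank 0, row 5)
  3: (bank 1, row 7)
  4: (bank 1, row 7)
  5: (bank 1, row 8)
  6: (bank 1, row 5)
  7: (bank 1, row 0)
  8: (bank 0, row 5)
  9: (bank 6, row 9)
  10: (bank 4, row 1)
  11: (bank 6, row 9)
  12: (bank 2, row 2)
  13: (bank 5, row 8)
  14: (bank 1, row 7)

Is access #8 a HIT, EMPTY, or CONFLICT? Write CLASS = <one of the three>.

CLASS = HIT

0: bank 0 row 1 — prev None → EMPTY
1: bank 0 row 1 — prev 1 → HIT
2: bank 0 row 5 — prev 1 → CONFLICT
3: bank 1 row 7 — prev None → EMPTY
4: bank 1 row 7 — prev 7 → HIT
5: bank 1 row 8 — prev 7 → CONFLICT
6: bank 1 row 5 — prev 8 → CONFLICT
7: bank 1 row 0 — prev 5 → CONFLICT
8: bank 0 row 5 — prev 5 → HIT
9: bank 6 row 9 — prev None → EMPTY
10: bank 4 row 1 — prev None → EMPTY
11: bank 6 row 9 — prev 9 → HIT
12: bank 2 row 2 — prev None → EMPTY
13: bank 5 row 8 — prev None → EMPTY
14: bank 1 row 7 — prev 0 → CONFLICT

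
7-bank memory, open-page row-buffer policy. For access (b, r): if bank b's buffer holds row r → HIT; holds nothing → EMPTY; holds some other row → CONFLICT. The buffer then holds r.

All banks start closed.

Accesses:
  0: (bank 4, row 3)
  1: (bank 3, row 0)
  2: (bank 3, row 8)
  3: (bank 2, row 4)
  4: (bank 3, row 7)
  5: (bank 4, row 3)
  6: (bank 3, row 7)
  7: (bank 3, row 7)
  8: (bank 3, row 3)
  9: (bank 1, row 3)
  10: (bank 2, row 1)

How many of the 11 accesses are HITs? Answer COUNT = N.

COUNT = 3

0: bank 4 row 3 — prev None → EMPTY
1: bank 3 row 0 — prev None → EMPTY
2: bank 3 row 8 — prev 0 → CONFLICT
3: bank 2 row 4 — prev None → EMPTY
4: bank 3 row 7 — prev 8 → CONFLICT
5: bank 4 row 3 — prev 3 → HIT
6: bank 3 row 7 — prev 7 → HIT
7: bank 3 row 7 — prev 7 → HIT
8: bank 3 row 3 — prev 7 → CONFLICT
9: bank 1 row 3 — prev None → EMPTY
10: bank 2 row 1 — prev 4 → CONFLICT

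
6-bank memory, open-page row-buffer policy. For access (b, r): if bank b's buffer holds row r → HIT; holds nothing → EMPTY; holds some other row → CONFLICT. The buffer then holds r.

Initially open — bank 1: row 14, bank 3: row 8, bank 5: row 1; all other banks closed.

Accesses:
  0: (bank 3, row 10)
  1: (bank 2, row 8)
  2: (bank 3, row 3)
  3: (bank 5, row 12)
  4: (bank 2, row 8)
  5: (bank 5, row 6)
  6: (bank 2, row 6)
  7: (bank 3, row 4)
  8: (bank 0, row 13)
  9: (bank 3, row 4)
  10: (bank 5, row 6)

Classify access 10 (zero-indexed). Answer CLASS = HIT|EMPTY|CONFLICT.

CLASS = HIT

  [0] b3 r10: had r8 ⇒ C
  [1] b2 r8: no row ⇒ E
  [2] b3 r3: had r10 ⇒ C
  [3] b5 r12: had r1 ⇒ C
  [4] b2 r8: had r8 ⇒ H
  [5] b5 r6: had r12 ⇒ C
  [6] b2 r6: had r8 ⇒ C
  [7] b3 r4: had r3 ⇒ C
  [8] b0 r13: no row ⇒ E
  [9] b3 r4: had r4 ⇒ H
  [10] b5 r6: had r6 ⇒ H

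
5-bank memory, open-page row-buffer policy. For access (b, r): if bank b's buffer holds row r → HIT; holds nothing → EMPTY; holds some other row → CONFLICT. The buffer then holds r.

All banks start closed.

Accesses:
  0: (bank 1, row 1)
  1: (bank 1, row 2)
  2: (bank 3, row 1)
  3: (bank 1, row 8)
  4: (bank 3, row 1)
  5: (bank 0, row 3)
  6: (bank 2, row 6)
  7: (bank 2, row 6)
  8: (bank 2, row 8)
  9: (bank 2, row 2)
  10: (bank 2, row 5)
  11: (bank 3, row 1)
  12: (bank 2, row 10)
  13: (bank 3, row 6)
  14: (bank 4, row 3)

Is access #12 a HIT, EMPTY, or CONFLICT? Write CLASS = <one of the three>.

#0 (1,1) E
#1 (1,2) C  (was 1)
#2 (3,1) E
#3 (1,8) C  (was 2)
#4 (3,1) H  (was 1)
#5 (0,3) E
#6 (2,6) E
#7 (2,6) H  (was 6)
#8 (2,8) C  (was 6)
#9 (2,2) C  (was 8)
#10 (2,5) C  (was 2)
#11 (3,1) H  (was 1)
#12 (2,10) C  (was 5)
#13 (3,6) C  (was 1)
#14 (4,3) E

CLASS = CONFLICT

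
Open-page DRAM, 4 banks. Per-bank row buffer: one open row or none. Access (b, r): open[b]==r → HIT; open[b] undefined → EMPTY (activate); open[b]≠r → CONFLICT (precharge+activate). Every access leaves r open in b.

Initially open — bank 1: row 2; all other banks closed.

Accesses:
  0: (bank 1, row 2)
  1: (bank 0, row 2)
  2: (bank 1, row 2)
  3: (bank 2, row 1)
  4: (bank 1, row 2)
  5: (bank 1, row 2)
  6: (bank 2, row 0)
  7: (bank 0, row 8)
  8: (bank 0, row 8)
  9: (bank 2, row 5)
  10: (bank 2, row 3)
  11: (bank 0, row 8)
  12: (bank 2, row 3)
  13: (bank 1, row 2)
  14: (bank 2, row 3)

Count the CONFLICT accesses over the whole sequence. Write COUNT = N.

#0 (1,2) H  (was 2)
#1 (0,2) E
#2 (1,2) H  (was 2)
#3 (2,1) E
#4 (1,2) H  (was 2)
#5 (1,2) H  (was 2)
#6 (2,0) C  (was 1)
#7 (0,8) C  (was 2)
#8 (0,8) H  (was 8)
#9 (2,5) C  (was 0)
#10 (2,3) C  (was 5)
#11 (0,8) H  (was 8)
#12 (2,3) H  (was 3)
#13 (1,2) H  (was 2)
#14 (2,3) H  (was 3)

COUNT = 4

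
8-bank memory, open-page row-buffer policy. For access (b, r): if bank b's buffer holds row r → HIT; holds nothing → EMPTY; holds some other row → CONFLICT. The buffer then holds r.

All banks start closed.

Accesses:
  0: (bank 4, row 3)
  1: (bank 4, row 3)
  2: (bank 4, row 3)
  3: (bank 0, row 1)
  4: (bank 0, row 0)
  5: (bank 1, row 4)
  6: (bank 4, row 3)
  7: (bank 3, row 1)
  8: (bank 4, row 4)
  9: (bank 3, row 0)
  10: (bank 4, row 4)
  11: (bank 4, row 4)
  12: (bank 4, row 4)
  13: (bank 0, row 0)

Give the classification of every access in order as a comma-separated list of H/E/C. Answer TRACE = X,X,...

step 0: bank4 None->3 [EMPTY]
step 1: bank4 3->3 [HIT]
step 2: bank4 3->3 [HIT]
step 3: bank0 None->1 [EMPTY]
step 4: bank0 1->0 [CONFLICT]
step 5: bank1 None->4 [EMPTY]
step 6: bank4 3->3 [HIT]
step 7: bank3 None->1 [EMPTY]
step 8: bank4 3->4 [CONFLICT]
step 9: bank3 1->0 [CONFLICT]
step 10: bank4 4->4 [HIT]
step 11: bank4 4->4 [HIT]
step 12: bank4 4->4 [HIT]
step 13: bank0 0->0 [HIT]

TRACE = E,H,H,E,C,E,H,E,C,C,H,H,H,H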